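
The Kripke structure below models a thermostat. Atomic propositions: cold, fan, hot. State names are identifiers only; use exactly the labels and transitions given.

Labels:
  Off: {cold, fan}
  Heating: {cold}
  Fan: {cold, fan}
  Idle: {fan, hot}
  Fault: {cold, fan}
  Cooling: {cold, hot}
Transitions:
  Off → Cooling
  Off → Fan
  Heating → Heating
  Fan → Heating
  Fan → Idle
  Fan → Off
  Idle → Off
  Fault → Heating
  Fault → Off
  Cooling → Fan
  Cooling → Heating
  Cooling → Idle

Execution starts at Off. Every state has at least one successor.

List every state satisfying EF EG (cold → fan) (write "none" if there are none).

{Off, Fan, Idle, Fault, Cooling}

States satisfying EG (cold → fan): {Off, Fan, Idle, Fault}.
States satisfying EF EG (cold → fan): {Off, Fan, Idle, Fault, Cooling}.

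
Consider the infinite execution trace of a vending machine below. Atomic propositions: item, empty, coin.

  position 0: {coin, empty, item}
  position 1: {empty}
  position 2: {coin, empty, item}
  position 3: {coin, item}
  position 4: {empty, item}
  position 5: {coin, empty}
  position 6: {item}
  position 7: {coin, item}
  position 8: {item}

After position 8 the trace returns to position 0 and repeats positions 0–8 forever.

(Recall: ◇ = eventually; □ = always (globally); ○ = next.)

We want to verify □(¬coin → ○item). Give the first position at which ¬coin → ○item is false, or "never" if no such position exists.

4

Check ¬coin → ○item at each position in order: 0 ✓, 1 ✓, 2 ✓, 3 ✓.
At position 4 the labels are {empty, item} and the next position 5 has {coin, empty}, so ¬coin → ○item is false there. This is the first violation.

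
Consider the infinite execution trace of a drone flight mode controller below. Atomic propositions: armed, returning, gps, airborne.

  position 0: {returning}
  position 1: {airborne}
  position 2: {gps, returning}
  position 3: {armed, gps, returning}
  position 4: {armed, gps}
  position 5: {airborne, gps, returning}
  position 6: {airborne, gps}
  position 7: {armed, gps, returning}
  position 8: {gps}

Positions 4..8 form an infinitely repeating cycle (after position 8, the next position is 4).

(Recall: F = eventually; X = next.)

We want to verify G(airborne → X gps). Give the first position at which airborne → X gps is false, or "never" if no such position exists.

never

airborne → X gps holds at every position 0..8, and those are all the positions the trace ever visits, so the invariant G(airborne → X gps) is never violated.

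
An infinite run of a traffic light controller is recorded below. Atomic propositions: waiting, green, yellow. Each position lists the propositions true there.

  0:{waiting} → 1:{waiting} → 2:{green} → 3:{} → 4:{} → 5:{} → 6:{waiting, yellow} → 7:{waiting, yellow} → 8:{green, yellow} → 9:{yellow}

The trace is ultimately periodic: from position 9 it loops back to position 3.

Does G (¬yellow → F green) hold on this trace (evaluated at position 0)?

¬yellow → F green holds at every position 0..9, and those are all positions ever visited, so G (¬yellow → F green) holds.
Positions where ¬yellow holds: 0, 1, 2, 3, 4, 5.
Check F green at each: 0→ok, 1→ok, 2→ok, 3→ok, 4→ok, 5→ok.

Satisfied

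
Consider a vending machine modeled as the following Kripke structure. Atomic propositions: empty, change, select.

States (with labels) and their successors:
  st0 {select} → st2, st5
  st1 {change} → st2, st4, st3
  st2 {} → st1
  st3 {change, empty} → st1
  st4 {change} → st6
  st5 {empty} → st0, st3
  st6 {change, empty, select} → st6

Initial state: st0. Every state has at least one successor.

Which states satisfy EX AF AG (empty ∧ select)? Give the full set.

{st1, st4, st6}

States satisfying AF AG (empty ∧ select): {st4, st6}.
States satisfying EX AF AG (empty ∧ select): {st1, st4, st6}.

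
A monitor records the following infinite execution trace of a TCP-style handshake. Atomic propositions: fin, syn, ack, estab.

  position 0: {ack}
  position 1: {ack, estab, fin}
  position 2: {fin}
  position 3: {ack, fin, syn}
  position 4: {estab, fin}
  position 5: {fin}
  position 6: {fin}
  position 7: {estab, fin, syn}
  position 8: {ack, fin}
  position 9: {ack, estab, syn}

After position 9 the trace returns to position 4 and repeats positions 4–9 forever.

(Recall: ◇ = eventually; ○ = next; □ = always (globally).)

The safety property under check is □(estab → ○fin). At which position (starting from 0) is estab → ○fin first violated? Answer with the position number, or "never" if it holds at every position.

never

estab → ○fin holds at every position 0..9, and those are all the positions the trace ever visits, so the invariant □(estab → ○fin) is never violated.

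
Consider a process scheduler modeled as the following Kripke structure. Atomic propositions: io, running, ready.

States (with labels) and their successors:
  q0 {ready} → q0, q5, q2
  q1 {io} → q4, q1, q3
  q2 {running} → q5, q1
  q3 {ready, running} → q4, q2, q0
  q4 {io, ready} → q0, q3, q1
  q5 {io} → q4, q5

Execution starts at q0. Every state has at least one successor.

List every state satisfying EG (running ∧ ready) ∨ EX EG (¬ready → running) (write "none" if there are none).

{q0, q1, q3, q4, q5}

States satisfying running ∧ ready: {q3}.
States satisfying EG (running ∧ ready): ∅.
States satisfying EG (¬ready → running): {q0, q3, q4}.
States satisfying EX EG (¬ready → running): {q0, q1, q3, q4, q5}.
States satisfying EG (running ∧ ready) ∨ EX EG (¬ready → running): {q0, q1, q3, q4, q5}.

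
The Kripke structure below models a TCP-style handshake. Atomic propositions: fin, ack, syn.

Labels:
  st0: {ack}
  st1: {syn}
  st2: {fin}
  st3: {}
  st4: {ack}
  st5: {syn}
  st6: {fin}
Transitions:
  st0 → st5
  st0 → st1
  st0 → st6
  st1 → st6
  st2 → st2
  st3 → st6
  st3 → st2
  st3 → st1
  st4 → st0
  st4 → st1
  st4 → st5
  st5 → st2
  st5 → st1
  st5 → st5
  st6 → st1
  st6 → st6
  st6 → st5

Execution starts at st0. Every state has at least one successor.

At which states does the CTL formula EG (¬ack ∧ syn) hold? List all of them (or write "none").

{st5}

States satisfying ¬ack ∧ syn: {st1, st5}.
States satisfying EG (¬ack ∧ syn): {st5}.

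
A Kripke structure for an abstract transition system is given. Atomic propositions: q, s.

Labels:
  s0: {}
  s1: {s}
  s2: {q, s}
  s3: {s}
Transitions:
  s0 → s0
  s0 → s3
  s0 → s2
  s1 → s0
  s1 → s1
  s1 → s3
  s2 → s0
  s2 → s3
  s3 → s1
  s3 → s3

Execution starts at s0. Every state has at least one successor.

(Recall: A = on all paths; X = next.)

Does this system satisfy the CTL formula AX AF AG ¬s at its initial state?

States satisfying AF AG ¬s: ∅.
States satisfying AX AF AG ¬s: ∅.
s0 ∉ Sat(AX AF AG ¬s).

Does not hold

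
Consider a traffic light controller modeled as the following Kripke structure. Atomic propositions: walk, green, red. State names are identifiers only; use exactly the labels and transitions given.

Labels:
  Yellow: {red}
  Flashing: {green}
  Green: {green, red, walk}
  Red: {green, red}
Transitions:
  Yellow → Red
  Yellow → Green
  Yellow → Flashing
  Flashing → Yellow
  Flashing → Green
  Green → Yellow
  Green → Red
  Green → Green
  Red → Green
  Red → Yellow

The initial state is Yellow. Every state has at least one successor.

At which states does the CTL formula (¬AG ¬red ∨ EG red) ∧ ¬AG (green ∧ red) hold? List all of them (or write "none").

{Yellow, Flashing, Green, Red}

States satisfying ¬red: {Flashing}.
States satisfying AG ¬red: ∅.
States satisfying ¬AG ¬red: {Yellow, Flashing, Green, Red}.
States satisfying red: {Yellow, Green, Red}.
States satisfying EG red: {Yellow, Green, Red}.
States satisfying ¬AG ¬red ∨ EG red: {Yellow, Flashing, Green, Red}.
States satisfying green ∧ red: {Green, Red}.
States satisfying AG (green ∧ red): ∅.
States satisfying ¬AG (green ∧ red): {Yellow, Flashing, Green, Red}.
States satisfying (¬AG ¬red ∨ EG red) ∧ ¬AG (green ∧ red): {Yellow, Flashing, Green, Red}.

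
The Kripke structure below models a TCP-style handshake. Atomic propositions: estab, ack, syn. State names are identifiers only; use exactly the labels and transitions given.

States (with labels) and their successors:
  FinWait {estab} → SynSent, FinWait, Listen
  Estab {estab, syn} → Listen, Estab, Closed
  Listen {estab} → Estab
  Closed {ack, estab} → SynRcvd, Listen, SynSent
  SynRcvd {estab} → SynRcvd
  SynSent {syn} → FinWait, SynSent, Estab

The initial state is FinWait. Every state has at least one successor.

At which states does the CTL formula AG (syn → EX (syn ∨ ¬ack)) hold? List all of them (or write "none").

{FinWait, Estab, Listen, Closed, SynRcvd, SynSent}

States satisfying syn → EX (syn ∨ ¬ack): {FinWait, Estab, Listen, Closed, SynRcvd, SynSent}.
States satisfying AG (syn → EX (syn ∨ ¬ack)): {FinWait, Estab, Listen, Closed, SynRcvd, SynSent}.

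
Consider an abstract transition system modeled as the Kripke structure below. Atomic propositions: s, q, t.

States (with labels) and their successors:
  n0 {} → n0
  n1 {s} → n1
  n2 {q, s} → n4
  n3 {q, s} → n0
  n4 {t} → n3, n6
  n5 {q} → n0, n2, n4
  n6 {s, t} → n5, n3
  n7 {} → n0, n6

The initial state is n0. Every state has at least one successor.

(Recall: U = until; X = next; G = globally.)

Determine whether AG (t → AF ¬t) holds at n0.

Satisfied

States satisfying t → AF ¬t: {n0, n1, n2, n3, n4, n5, n6, n7}.
States satisfying AG (t → AF ¬t): {n0, n1, n2, n3, n4, n5, n6, n7}.
Every state reachable from n0 satisfies t → AF ¬t.
n0 ∈ Sat(AG (t → AF ¬t)).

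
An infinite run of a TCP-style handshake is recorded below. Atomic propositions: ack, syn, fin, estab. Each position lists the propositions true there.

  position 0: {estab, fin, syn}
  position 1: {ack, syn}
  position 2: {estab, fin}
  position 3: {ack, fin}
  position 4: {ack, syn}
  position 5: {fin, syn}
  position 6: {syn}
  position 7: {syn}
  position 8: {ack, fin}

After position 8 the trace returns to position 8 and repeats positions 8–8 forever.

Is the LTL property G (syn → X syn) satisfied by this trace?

Does not hold

syn → X syn must hold at every position from 0 onward. It fails at position 1, so G (syn → X syn) is false.
Positions where syn holds: 0, 1, 4, 5, 6, 7.
Check X syn at each: 0→ok, 1→fails, 4→ok, 5→ok, 6→ok, 7→fails.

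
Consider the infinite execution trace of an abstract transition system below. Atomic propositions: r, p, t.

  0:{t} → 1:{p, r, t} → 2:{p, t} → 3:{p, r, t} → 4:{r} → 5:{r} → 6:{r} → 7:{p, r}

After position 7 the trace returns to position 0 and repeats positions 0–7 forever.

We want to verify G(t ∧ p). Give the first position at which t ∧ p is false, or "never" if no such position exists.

At position 0 the labels are {t}, so t ∧ p is false there. This is the first violation.

0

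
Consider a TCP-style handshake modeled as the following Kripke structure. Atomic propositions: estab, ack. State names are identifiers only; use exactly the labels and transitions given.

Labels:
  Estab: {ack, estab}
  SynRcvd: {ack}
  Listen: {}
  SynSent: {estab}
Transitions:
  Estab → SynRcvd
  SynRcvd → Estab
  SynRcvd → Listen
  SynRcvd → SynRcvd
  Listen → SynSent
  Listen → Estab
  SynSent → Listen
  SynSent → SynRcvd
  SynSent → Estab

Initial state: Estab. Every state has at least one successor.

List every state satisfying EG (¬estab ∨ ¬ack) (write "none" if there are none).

{SynRcvd, Listen, SynSent}

States satisfying ¬estab ∨ ¬ack: {SynRcvd, Listen, SynSent}.
States satisfying EG (¬estab ∨ ¬ack): {SynRcvd, Listen, SynSent}.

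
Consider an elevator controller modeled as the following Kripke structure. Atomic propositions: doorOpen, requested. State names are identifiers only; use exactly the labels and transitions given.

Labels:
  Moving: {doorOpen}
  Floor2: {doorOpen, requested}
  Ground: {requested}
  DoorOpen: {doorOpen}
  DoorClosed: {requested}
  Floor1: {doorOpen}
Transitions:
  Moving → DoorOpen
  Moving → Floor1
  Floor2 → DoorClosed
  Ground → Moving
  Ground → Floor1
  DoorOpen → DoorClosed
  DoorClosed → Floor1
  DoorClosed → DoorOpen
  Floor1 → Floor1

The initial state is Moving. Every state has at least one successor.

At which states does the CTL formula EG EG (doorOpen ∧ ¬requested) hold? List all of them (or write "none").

States satisfying EG (doorOpen ∧ ¬requested): {Moving, Floor1}.
States satisfying EG EG (doorOpen ∧ ¬requested): {Moving, Floor1}.

{Moving, Floor1}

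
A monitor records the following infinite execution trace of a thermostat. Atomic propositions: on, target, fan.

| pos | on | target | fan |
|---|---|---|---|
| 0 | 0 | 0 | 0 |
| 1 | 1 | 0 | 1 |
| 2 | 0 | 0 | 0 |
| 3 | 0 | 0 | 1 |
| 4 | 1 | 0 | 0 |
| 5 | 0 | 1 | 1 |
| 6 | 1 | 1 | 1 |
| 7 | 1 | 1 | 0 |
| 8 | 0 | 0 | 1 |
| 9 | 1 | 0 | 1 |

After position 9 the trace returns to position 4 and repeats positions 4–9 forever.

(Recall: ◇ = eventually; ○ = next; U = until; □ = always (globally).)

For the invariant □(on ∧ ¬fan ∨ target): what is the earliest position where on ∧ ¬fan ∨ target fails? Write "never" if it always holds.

At position 0 the labels are {}, so on ∧ ¬fan ∨ target is false there. This is the first violation.

0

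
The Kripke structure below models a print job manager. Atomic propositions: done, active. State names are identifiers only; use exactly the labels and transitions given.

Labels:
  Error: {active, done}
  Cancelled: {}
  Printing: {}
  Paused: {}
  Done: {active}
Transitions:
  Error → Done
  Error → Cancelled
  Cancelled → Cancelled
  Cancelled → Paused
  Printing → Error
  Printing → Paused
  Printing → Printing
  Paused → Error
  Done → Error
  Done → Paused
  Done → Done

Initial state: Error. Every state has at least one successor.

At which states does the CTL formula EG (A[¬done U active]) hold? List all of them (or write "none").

States satisfying A[¬done U active]: {Error, Paused, Done}.
States satisfying EG (A[¬done U active]): {Error, Paused, Done}.

{Error, Paused, Done}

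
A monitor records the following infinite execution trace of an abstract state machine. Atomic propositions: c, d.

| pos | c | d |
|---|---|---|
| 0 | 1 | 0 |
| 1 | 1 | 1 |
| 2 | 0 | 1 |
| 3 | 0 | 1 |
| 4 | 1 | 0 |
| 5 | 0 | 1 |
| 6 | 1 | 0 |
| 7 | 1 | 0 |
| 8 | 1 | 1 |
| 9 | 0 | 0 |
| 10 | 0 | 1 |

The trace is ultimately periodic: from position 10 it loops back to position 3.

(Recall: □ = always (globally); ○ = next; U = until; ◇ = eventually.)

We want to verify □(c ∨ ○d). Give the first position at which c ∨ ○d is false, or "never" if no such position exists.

Check c ∨ ○d at each position in order: 0 ✓, 1 ✓, 2 ✓.
At position 3 the labels are {d} and the next position 4 has {c}, so c ∨ ○d is false there. This is the first violation.

3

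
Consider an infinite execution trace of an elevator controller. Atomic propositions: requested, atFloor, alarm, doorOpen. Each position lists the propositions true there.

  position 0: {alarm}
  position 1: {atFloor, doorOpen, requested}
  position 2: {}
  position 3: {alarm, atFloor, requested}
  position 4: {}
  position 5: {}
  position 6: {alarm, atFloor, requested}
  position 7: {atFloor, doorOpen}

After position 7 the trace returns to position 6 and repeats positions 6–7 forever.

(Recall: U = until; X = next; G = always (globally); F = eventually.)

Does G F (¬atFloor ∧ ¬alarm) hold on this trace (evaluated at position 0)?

Does not hold

F (¬atFloor ∧ ¬alarm) must hold at every position from 0 onward. It fails at position 6, so G F (¬atFloor ∧ ¬alarm) is false.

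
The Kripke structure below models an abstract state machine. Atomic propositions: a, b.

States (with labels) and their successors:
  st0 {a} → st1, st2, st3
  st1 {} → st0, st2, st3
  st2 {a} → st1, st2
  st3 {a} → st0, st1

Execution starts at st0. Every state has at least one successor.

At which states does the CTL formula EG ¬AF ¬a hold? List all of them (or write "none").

States satisfying ¬AF ¬a: {st0, st2, st3}.
States satisfying EG ¬AF ¬a: {st0, st2, st3}.

{st0, st2, st3}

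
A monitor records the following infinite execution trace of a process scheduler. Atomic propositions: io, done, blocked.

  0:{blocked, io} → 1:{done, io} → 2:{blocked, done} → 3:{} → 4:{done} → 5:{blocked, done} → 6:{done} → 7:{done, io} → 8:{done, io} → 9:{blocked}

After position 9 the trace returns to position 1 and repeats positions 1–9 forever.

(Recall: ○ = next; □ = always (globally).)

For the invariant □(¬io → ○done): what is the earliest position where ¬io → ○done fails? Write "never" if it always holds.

Check ¬io → ○done at each position in order: 0 ✓, 1 ✓.
At position 2 the labels are {blocked, done} and the next position 3 has {}, so ¬io → ○done is false there. This is the first violation.

2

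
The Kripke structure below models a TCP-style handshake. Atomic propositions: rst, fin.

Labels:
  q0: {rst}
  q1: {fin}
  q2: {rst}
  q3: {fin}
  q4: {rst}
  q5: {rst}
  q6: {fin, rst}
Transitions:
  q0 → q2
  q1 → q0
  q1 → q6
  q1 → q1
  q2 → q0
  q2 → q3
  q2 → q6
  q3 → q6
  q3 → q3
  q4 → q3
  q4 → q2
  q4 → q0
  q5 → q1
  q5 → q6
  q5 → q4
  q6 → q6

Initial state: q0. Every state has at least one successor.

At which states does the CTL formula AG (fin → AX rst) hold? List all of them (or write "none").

{q6}

States satisfying fin → AX rst: {q0, q2, q4, q5, q6}.
States satisfying AG (fin → AX rst): {q6}.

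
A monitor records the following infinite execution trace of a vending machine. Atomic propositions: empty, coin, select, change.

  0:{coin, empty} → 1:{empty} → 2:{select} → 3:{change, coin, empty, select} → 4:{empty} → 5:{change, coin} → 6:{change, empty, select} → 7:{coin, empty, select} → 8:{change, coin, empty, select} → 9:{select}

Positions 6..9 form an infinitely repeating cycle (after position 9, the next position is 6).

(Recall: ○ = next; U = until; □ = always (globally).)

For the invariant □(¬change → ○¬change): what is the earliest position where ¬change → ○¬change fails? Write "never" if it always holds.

Check ¬change → ○¬change at each position in order: 0 ✓, 1 ✓.
At position 2 the labels are {select} and the next position 3 has {change, coin, empty, select}, so ¬change → ○¬change is false there. This is the first violation.

2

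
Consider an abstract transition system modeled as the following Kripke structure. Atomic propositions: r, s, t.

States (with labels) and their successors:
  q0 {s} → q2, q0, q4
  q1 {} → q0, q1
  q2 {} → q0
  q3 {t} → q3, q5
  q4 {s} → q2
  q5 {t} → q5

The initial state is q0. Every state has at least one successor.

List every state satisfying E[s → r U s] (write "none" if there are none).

{q0, q1, q2, q4}

States satisfying s → r: {q1, q2, q3, q5}.
States satisfying s: {q0, q4}.
States satisfying E[s → r U s]: {q0, q1, q2, q4}.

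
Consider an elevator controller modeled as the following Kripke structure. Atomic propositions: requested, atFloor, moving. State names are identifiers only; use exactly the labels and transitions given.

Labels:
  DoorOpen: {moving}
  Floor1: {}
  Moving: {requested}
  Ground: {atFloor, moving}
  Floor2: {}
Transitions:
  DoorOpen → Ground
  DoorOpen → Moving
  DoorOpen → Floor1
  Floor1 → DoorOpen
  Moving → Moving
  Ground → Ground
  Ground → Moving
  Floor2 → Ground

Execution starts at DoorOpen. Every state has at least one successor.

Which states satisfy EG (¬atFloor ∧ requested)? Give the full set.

{Moving}

States satisfying ¬atFloor ∧ requested: {Moving}.
States satisfying EG (¬atFloor ∧ requested): {Moving}.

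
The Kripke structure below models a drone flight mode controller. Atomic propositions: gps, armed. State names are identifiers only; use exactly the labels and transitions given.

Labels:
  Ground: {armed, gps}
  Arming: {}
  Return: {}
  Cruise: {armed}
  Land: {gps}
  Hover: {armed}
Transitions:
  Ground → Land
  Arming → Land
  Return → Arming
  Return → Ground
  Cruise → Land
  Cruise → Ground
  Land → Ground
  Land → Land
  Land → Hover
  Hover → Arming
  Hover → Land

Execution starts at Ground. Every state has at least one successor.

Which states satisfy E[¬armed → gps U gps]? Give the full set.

States satisfying ¬armed → gps: {Ground, Cruise, Land, Hover}.
States satisfying gps: {Ground, Land}.
States satisfying E[¬armed → gps U gps]: {Ground, Cruise, Land, Hover}.

{Ground, Cruise, Land, Hover}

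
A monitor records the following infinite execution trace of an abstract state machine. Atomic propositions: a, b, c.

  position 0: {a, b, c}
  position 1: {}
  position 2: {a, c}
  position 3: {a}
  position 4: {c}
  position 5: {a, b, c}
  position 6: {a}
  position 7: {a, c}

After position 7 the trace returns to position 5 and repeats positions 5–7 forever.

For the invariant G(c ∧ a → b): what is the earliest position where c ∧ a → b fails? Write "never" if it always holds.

2

Check c ∧ a → b at each position in order: 0 ✓, 1 ✓.
At position 2 the labels are {a, c}, so c ∧ a → b is false there. This is the first violation.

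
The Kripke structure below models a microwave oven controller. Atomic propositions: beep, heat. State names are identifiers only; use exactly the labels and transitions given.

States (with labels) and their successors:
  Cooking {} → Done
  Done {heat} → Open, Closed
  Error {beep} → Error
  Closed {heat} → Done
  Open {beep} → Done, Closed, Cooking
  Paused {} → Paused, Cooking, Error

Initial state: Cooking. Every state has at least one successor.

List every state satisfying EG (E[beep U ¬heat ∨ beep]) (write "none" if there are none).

States satisfying E[beep U ¬heat ∨ beep]: {Cooking, Error, Open, Paused}.
States satisfying EG (E[beep U ¬heat ∨ beep]): {Error, Paused}.

{Error, Paused}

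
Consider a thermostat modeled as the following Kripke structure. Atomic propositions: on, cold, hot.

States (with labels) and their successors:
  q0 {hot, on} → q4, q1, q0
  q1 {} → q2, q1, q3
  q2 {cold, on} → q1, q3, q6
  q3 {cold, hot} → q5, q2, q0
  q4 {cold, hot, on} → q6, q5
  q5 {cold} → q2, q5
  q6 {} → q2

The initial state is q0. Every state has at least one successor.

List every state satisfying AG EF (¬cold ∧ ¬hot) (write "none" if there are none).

States satisfying EF (¬cold ∧ ¬hot): {q0, q1, q2, q3, q4, q5, q6}.
States satisfying AG EF (¬cold ∧ ¬hot): {q0, q1, q2, q3, q4, q5, q6}.

{q0, q1, q2, q3, q4, q5, q6}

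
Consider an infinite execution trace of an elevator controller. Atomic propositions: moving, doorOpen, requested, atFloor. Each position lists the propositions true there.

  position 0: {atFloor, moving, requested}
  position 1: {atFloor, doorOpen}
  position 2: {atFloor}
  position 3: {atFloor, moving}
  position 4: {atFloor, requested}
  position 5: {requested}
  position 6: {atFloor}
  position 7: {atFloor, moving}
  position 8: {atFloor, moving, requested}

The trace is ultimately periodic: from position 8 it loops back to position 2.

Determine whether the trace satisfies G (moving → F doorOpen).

moving → F doorOpen must hold at every position from 0 onward. It fails at position 3, so G (moving → F doorOpen) is false.
Positions where moving holds: 0, 3, 7, 8.
Check F doorOpen at each: 0→ok, 3→fails, 7→fails, 8→fails.

Violated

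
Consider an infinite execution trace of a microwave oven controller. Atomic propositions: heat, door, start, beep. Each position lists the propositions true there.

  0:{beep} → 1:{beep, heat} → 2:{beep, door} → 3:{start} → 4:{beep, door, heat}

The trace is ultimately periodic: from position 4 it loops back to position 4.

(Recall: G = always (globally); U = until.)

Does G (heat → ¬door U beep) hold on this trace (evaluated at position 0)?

Satisfied

heat → ¬door U beep holds at every position 0..4, and those are all positions ever visited, so G (heat → ¬door U beep) holds.
Positions where heat holds: 1, 4.
Check ¬door U beep at each: 1→ok, 4→ok.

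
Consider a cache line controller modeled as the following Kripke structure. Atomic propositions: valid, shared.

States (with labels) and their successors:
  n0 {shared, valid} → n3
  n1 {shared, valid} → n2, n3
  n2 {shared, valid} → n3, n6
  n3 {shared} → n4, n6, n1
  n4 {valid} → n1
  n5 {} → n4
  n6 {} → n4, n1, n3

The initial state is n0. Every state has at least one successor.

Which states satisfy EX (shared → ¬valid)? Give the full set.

{n0, n1, n2, n3, n5, n6}

States satisfying shared → ¬valid: {n3, n4, n5, n6}.
States satisfying EX (shared → ¬valid): {n0, n1, n2, n3, n5, n6}.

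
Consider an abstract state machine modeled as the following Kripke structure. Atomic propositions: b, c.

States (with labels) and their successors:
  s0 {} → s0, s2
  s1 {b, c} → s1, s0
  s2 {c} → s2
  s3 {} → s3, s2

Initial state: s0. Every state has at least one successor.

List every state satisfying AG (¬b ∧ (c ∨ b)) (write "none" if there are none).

States satisfying ¬b ∧ (c ∨ b): {s2}.
States satisfying AG (¬b ∧ (c ∨ b)): {s2}.

{s2}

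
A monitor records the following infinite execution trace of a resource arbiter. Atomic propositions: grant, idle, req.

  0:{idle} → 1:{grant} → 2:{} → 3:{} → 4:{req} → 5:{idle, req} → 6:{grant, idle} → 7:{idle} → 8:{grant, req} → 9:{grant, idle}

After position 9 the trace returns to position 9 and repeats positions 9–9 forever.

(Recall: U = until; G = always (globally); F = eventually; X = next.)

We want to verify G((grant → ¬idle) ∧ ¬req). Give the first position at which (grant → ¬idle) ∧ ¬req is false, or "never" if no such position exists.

4

Check (grant → ¬idle) ∧ ¬req at each position in order: 0 ✓, 1 ✓, 2 ✓, 3 ✓.
At position 4 the labels are {req}, so (grant → ¬idle) ∧ ¬req is false there. This is the first violation.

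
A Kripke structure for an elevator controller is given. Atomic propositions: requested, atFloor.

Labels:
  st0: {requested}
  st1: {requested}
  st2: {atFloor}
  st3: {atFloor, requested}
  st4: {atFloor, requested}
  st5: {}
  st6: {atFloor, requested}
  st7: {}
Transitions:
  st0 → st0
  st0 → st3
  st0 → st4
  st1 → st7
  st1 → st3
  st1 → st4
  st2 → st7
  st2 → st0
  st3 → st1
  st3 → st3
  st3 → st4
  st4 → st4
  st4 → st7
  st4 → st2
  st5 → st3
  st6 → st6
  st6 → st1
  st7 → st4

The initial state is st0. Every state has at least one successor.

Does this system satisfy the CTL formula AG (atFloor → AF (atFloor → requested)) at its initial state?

Yes

States satisfying atFloor → AF (atFloor → requested): {st0, st1, st2, st3, st4, st5, st6, st7}.
States satisfying AG (atFloor → AF (atFloor → requested)): {st0, st1, st2, st3, st4, st5, st6, st7}.
Every state reachable from st0 satisfies atFloor → AF (atFloor → requested).
st0 ∈ Sat(AG (atFloor → AF (atFloor → requested))).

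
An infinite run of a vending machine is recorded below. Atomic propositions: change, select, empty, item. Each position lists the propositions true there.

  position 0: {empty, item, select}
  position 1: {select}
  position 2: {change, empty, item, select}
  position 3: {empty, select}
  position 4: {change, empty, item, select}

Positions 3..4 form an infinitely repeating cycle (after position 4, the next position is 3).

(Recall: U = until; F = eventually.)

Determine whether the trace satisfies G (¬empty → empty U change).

Does not hold

¬empty → empty U change must hold at every position from 0 onward. It fails at position 1, so G (¬empty → empty U change) is false.
Positions where ¬empty holds: 1.
Check empty U change at each: 1→fails.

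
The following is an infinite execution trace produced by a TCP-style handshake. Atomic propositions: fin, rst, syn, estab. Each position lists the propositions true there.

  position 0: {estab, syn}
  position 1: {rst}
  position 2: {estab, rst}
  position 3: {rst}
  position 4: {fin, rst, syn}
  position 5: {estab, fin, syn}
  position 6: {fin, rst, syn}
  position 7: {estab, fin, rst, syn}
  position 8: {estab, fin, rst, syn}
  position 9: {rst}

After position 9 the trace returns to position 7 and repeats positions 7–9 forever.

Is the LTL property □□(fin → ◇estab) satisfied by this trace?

Holds

□(fin → ◇estab) holds at every position 0..9, and those are all positions ever visited, so □□(fin → ◇estab) holds.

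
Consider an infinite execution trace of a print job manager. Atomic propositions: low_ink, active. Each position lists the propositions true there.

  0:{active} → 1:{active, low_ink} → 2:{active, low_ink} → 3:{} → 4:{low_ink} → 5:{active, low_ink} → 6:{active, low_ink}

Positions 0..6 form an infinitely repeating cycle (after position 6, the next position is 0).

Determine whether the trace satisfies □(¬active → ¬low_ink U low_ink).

Satisfied

¬active → ¬low_ink U low_ink holds at every position 0..6, and those are all positions ever visited, so □(¬active → ¬low_ink U low_ink) holds.
Positions where ¬active holds: 3, 4.
Check ¬low_ink U low_ink at each: 3→ok, 4→ok.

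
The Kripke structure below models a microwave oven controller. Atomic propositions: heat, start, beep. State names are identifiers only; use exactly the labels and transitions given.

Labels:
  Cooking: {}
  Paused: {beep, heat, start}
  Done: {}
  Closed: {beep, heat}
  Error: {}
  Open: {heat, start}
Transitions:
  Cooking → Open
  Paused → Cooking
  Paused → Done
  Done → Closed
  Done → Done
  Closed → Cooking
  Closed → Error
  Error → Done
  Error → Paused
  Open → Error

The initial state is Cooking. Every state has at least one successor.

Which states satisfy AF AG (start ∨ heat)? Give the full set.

none

States satisfying AG (start ∨ heat): ∅.
States satisfying AF AG (start ∨ heat): ∅.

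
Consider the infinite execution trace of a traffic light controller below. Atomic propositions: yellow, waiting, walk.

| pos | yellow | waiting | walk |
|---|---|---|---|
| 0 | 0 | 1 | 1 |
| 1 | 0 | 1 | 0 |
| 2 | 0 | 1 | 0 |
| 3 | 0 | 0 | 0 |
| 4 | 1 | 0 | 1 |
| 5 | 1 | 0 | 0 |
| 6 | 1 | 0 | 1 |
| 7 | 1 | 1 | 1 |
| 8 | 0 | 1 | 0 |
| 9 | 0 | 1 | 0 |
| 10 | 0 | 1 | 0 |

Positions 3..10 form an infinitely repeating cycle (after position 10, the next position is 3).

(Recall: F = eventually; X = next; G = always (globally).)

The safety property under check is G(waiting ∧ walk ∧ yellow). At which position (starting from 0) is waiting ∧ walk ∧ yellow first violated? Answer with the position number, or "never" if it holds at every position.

0

At position 0 the labels are {waiting, walk}, so waiting ∧ walk ∧ yellow is false there. This is the first violation.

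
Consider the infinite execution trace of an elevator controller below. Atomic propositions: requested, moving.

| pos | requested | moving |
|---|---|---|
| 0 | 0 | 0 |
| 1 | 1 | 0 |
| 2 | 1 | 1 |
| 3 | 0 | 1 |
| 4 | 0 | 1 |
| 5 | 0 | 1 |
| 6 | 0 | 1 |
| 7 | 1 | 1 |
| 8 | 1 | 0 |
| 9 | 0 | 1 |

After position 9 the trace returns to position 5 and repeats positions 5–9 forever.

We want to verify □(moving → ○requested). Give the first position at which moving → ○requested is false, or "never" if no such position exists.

2

Check moving → ○requested at each position in order: 0 ✓, 1 ✓.
At position 2 the labels are {moving, requested} and the next position 3 has {moving}, so moving → ○requested is false there. This is the first violation.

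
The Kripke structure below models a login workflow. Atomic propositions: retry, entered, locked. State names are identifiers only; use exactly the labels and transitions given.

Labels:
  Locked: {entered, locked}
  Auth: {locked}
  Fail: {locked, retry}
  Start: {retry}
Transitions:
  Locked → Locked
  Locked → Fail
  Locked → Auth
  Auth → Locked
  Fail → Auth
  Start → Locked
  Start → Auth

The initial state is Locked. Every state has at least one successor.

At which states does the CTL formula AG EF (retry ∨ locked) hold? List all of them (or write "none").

States satisfying EF (retry ∨ locked): {Locked, Auth, Fail, Start}.
States satisfying AG EF (retry ∨ locked): {Locked, Auth, Fail, Start}.

{Locked, Auth, Fail, Start}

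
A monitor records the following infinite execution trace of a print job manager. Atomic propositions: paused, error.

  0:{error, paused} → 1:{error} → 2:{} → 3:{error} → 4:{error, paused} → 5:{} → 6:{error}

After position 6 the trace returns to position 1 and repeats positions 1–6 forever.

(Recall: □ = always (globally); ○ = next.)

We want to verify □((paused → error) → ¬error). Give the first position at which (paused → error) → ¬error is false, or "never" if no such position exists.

0

At position 0 the labels are {error, paused}, so (paused → error) → ¬error is false there. This is the first violation.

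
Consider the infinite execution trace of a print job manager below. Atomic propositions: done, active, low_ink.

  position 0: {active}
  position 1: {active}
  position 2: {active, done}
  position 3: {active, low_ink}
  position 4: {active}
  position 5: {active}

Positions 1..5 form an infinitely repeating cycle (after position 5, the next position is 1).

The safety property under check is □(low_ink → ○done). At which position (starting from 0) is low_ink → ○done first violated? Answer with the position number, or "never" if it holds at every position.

3

Check low_ink → ○done at each position in order: 0 ✓, 1 ✓, 2 ✓.
At position 3 the labels are {active, low_ink} and the next position 4 has {active}, so low_ink → ○done is false there. This is the first violation.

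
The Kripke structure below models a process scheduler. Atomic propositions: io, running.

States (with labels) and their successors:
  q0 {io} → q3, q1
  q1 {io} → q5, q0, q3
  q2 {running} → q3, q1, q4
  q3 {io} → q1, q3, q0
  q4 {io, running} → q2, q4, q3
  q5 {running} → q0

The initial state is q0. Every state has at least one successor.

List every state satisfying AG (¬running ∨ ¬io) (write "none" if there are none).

States satisfying ¬running ∨ ¬io: {q0, q1, q2, q3, q5}.
States satisfying AG (¬running ∨ ¬io): {q0, q1, q3, q5}.

{q0, q1, q3, q5}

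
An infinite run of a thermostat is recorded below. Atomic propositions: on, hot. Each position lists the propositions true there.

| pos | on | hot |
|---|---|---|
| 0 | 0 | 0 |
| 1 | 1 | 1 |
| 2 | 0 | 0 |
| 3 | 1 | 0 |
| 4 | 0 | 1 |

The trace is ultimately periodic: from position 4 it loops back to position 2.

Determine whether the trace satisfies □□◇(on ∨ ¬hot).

□◇(on ∨ ¬hot) holds at every position 0..4, and those are all positions ever visited, so □□◇(on ∨ ¬hot) holds.

Holds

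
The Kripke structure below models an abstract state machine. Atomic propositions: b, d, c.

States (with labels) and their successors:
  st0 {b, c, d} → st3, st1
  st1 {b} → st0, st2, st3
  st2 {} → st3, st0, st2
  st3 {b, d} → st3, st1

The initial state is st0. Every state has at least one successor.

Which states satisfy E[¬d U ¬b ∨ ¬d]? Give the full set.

States satisfying ¬d: {st1, st2}.
States satisfying ¬b ∨ ¬d: {st1, st2}.
States satisfying E[¬d U ¬b ∨ ¬d]: {st1, st2}.

{st1, st2}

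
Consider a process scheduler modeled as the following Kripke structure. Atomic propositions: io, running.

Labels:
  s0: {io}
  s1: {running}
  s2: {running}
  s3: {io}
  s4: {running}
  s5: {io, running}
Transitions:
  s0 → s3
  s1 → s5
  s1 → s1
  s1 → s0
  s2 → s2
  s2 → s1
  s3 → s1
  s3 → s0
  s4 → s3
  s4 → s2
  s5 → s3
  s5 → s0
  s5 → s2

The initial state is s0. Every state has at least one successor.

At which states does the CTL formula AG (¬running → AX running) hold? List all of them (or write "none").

States satisfying ¬running → AX running: {s1, s2, s4, s5}.
States satisfying AG (¬running → AX running): ∅.

none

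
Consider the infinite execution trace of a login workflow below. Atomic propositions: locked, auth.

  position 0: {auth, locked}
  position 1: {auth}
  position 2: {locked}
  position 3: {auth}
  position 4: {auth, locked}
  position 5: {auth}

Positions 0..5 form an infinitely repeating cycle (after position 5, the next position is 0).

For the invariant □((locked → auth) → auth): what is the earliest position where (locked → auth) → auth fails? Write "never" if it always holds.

(locked → auth) → auth holds at every position 0..5, and those are all the positions the trace ever visits, so the invariant □((locked → auth) → auth) is never violated.

never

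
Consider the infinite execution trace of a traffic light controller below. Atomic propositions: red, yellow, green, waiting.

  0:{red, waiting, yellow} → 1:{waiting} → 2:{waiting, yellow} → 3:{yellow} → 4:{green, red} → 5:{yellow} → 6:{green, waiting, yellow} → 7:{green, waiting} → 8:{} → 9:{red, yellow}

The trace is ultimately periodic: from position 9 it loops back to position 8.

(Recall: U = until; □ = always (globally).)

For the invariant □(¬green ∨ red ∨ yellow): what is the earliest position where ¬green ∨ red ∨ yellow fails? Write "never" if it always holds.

7

Check ¬green ∨ red ∨ yellow at each position in order: 0 ✓, 1 ✓, 2 ✓, 3 ✓, 4 ✓, 5 ✓, 6 ✓.
At position 7 the labels are {green, waiting}, so ¬green ∨ red ∨ yellow is false there. This is the first violation.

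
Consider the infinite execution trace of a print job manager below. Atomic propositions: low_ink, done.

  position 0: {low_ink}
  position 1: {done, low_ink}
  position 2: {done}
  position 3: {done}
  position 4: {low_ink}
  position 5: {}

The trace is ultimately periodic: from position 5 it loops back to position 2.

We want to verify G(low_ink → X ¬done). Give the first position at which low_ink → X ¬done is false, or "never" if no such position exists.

At position 0 the labels are {low_ink} and the next position 1 has {done, low_ink}, so low_ink → X ¬done is false there. This is the first violation.

0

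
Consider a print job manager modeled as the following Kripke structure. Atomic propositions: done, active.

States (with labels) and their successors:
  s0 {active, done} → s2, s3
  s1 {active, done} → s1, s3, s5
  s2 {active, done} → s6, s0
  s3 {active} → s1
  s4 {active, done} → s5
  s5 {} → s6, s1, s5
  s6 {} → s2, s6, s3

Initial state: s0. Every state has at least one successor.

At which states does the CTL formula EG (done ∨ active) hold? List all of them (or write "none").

{s0, s1, s2, s3}

States satisfying done ∨ active: {s0, s1, s2, s3, s4}.
States satisfying EG (done ∨ active): {s0, s1, s2, s3}.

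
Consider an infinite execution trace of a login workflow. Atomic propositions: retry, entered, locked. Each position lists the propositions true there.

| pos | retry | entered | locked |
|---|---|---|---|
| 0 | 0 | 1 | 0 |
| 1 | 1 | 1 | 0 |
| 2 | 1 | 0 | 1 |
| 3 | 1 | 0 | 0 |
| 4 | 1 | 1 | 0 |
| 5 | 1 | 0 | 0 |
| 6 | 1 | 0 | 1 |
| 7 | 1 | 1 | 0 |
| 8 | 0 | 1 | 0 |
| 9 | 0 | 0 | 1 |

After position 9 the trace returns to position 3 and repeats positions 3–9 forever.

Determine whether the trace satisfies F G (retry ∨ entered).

G (retry ∨ entered) is false at every position 0..9, so it never becomes true and F G (retry ∨ entered) fails.

Violated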